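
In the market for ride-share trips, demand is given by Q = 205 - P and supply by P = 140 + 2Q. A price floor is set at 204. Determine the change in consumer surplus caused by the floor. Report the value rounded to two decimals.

-234.22

Rewriting demand in inverse form: P = 205 - Q.
Free-market equilibrium: 205 - Q = 140 + 2Q gives Q* = 21.6667, P* = 183.3333.
At P = 204, buyers demand (205 - 204)/1 = 1 while sellers would supply more, so the quantity traded is 1 at price 204.
CS goes from (1/2)(21.6667)(21.6667) = 234.7222 to 0.5 (computed as (205 - 204)(1) - (1/2)(1)(1)^2), a change of -234.2222.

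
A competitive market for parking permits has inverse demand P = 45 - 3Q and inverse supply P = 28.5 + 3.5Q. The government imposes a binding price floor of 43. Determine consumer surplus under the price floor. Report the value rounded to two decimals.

Without the control, 45 - 3Q = 28.5 + 3.5Q so Q* = 2.5385 and P* = 37.3846.
At P = 43, buyers demand (45 - 43)/3 = 0.6667 while sellers would supply more, so the quantity traded is 0.6667 at price 43.
CS is the triangle under demand above 43: (1/2)(0.6667)(45 - 43) = 0.6667.

0.67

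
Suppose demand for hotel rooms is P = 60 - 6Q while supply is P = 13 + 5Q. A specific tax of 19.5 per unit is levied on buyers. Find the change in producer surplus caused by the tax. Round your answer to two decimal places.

-30.02

Pre-tax equilibrium: 60 - 6Q = 13 + 5Q gives Q* = 4.2727, P* = 34.3636.
A tax on buyers shifts demand down by 19.5: (60 - 19.5) - 6Q = 13 + 5Q, so Q_t = 2.5. Buyers pay P_b = 45; sellers receive P_s = P_b - 19.5 = 25.5.
Producers lose the trapezoid between P_s and P* out to Q_t plus the triangle from Q_t to Q*: change in PS = 15.625 - 45.6405 = -30.0155.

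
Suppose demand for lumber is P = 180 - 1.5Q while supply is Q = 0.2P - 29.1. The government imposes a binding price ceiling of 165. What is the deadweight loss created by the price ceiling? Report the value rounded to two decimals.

Rewriting supply in inverse form: P = 145.5 + 5Q.
Free-market equilibrium: 180 - 1.5Q = 145.5 + 5Q gives Q* = 5.3077, P* = 172.0385.
At P = 165, sellers supply (165 - 145.5)/5 = 3.9 while buyers want more, so the quantity traded is 3.9 at price 165.
At Q = 3.9 the demand price is 174.15 and the supply price is 165. Deadweight loss is the triangle between the curves from 3.9 to 5.3077: (1/2)(174.15 - 165)(5.3077 - 3.9) = 6.4402.

6.44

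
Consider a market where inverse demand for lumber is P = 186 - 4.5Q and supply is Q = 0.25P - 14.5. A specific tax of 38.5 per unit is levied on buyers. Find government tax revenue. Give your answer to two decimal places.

405.38

Rewriting supply in inverse form: P = 58 + 4Q.
Pre-tax equilibrium: 186 - 4.5Q = 58 + 4Q gives Q* = 15.0588, P* = 118.2353.
With the tax, buyers' net willingness to pay falls by 38.5: (186 - 38.5) - 4.5Q = 58 + 4Q, so Q_t = 10.5294. Buyers pay P_b = 138.6176; sellers receive P_s = P_b - 38.5 = 100.1176.
Revenue is the tax times quantity traded: 38.5 x 10.5294 = 405.3824.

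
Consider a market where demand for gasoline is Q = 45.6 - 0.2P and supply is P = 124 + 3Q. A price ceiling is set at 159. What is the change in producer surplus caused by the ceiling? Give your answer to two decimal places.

Rewriting demand in inverse form: P = 228 - 5Q.
Free-market equilibrium: 228 - 5Q = 124 + 3Q gives Q* = 13, P* = 163.
At the ceiling price 159, quantity supplied is (159 - 124)/3 = 11.6667; supply is the short side, so Q = 11.6667 trades at P = 159.
PS goes from (1/2)(13)(39) = 253.5 to 204.1667 (computed as (159 - 124)(11.6667) - (1/2)(3)(11.6667)^2), a change of -49.3333.

-49.33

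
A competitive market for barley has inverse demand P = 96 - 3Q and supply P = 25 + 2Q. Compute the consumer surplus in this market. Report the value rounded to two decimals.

Set 96 - 3Q = 25 + 2Q, which gives 71 = 5Q, so Q* = 14.2 and P* = 96 - 3(14.2) = 53.4.
Consumer surplus is the triangle under demand above P*: (1/2)(14.2)(96 - 53.4) = (1/2)(14.2)(42.6) = 302.46.

302.46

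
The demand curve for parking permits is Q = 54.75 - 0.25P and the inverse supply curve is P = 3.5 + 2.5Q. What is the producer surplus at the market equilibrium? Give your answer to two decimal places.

Rewriting demand in inverse form: P = 219 - 4Q.
Set 219 - 4Q = 3.5 + 2.5Q, which gives 215.5 = 6.5Q, so Q* = 33.1538 and P* = 219 - 4(33.1538) = 86.3846.
Producer surplus is the triangle above supply below P*: (1/2)(33.1538)(86.3846 - 3.5) = (1/2)(33.1538)(82.8846) = 1373.9719.

1373.97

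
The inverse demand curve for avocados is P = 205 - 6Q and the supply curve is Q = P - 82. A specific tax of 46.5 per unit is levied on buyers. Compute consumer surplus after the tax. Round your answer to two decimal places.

358.30

Rewriting supply in inverse form: P = 82 + Q.
Without the tax, 205 - 6Q = 82 + Q so Q* = 17.5714 and P* = 99.5714.
With the tax, buyers' net willingness to pay falls by 46.5: (205 - 46.5) - 6Q = 82 + Q, so Q_t = 10.9286. Buyers pay P_b = 139.4286; sellers receive P_s = P_b - 46.5 = 92.9286.
CS = (1/2)(Q_t)(205 - P_b) = (1/2)(10.9286)(65.5714) = 358.301.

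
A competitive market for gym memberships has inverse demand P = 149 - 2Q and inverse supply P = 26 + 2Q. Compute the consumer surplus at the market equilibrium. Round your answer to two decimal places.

Setting demand equal to supply, 123 = 4Q, so Q* = 30.75 and P* = 87.5.
CS is the area between the demand curve and P* from 0 to Q*: (1/2)(30.75)(61.5) = 945.5625.

945.56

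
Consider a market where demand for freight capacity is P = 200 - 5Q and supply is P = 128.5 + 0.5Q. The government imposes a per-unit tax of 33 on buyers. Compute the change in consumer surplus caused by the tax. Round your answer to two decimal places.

-300.00

Without the tax, 200 - 5Q = 128.5 + 0.5Q so Q* = 13 and P* = 135.
With the tax, buyers' net willingness to pay falls by 33: (200 - 33) - 5Q = 128.5 + 0.5Q, so Q_t = 7. Buyers pay P_b = 165; sellers receive P_s = P_b - 33 = 132.
Consumers lose the trapezoid between P* and P_b out to Q_t plus the triangle from Q_t to Q*: change in CS = 122.5 - 422.5 = -300.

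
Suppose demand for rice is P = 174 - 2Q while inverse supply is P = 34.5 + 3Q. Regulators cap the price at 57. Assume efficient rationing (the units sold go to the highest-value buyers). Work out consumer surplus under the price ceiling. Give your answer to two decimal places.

821.25

Without the control, 174 - 2Q = 34.5 + 3Q so Q* = 27.9 and P* = 118.2.
At P = 57, sellers supply (57 - 34.5)/3 = 7.5 while buyers want more, so the quantity traded is 7.5 at price 57.
The demand price at Q = 7.5 is 159. CS is the trapezoid between demand and 57 over [0, 7.5]: (1/2)[(174 - 57) + (159 - 57)](7.5) = 821.25.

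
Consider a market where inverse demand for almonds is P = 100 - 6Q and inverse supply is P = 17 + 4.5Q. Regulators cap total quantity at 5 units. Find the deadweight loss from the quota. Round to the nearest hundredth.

Without the quota, 100 - 6Q = 17 + 4.5Q gives Q* = 7.9048.
At Q = 5 the demand price is 100 - 6(5) = 70 and the supply price is 17 + 4.5(5) = 39.5.
Deadweight loss is the triangle between the curves from 5 to 7.9048: (1/2)(70 - 39.5)(7.9048 - 5) = 44.2976.

44.30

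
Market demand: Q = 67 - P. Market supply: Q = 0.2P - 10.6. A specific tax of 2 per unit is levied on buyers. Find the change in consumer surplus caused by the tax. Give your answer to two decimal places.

Rewriting demand in inverse form: P = 67 - Q.
Rewriting supply in inverse form: P = 53 + 5Q.
Pre-tax equilibrium: 67 - Q = 53 + 5Q gives Q* = 2.3333, P* = 64.6667.
A tax on buyers shifts demand down by 2: (67 - 2) - Q = 53 + 5Q, so Q_t = 2. Buyers pay P_b = 65; sellers receive P_s = P_b - 2 = 63.
CS falls from (1/2)(2.3333)(2.3333) = 2.7222 to (1/2)(2)(2) = 2, a change of -0.7222.

-0.72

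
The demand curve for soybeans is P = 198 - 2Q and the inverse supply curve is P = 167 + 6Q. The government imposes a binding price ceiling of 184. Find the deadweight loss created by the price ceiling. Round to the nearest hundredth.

Free-market equilibrium: 198 - 2Q = 167 + 6Q gives Q* = 3.875, P* = 190.25.
At the ceiling price 184, quantity supplied is (184 - 167)/6 = 2.8333; supply is the short side, so Q = 2.8333 trades at P = 184.
The lost-trades triangle has base Q* - 2.8333 = 1.0417 and height equal to the gap between the curves at Q = 2.8333, which is 192.3333 - 184 = 8.3333. DWL = (1/2)(1.0417)(8.3333) = 4.3403.

4.34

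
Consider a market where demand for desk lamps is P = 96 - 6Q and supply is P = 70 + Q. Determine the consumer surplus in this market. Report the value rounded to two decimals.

Equilibrium: 96 - 6Q = 70 + Q, so Q* = 3.7143 and P* = 73.7143.
The demand choke price is 96, so CS = (1/2)(Q*)(96 - P*) = (1/2)(3.7143)(22.2857) = 41.3878.

41.39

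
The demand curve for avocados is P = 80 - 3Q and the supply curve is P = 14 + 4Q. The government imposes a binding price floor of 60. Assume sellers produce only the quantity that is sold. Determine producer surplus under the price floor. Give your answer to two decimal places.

217.78

Without the control, 80 - 3Q = 14 + 4Q so Q* = 9.4286 and P* = 51.7143.
At P = 60, buyers demand (80 - 60)/3 = 6.6667 while sellers would supply more, so the quantity traded is 6.6667 at price 60.
The supply price at Q = 6.6667 is 40.6667. PS is the trapezoid between 60 and supply over [0, 6.6667]: (1/2)[(60 - 14) + (60 - 40.6667)](6.6667) = 217.7778.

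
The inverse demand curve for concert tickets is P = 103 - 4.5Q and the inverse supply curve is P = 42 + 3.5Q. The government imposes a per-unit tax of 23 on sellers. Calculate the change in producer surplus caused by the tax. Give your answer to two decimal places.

Without the tax, 103 - 4.5Q = 42 + 3.5Q so Q* = 7.625 and P* = 68.6875.
A tax on sellers shifts supply up by 23: 103 - 4.5Q = 42 + 3.5Q + 23, so Q_t = 4.75. Buyers pay P_b = 81.625; sellers receive P_s = P_b - 23 = 58.625.
Producers lose the trapezoid between P_s and P* out to Q_t plus the triangle from Q_t to Q*: change in PS = 39.4844 - 101.7461 = -62.2617.

-62.26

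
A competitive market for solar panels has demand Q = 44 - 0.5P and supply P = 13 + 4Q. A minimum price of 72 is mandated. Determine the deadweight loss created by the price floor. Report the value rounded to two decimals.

Rewriting demand in inverse form: P = 88 - 2Q.
Without the control, 88 - 2Q = 13 + 4Q so Q* = 12.5 and P* = 63.
At P = 72, buyers demand (88 - 72)/2 = 8 while sellers would supply more, so the quantity traded is 8 at price 72.
The lost-trades triangle has base Q* - 8 = 4.5 and height equal to the gap between the curves at Q = 8, which is 72 - 45 = 27. DWL = (1/2)(4.5)(27) = 60.75.

60.75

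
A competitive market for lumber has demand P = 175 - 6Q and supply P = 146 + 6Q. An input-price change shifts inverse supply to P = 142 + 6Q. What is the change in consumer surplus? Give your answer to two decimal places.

Initial equilibrium: Q_0 = 2.4167, P_0 = 160.5; CS_0 = (1/2)(2.4167)(14.5) = 17.5208, PS_0 = (1/2)(2.4167)(14.5) = 17.5208.
New equilibrium: 175 - 6Q = 142 + 6Q gives Q_1 = 2.75, P_1 = 158.5; CS_1 = 22.6875, PS_1 = 22.6875.
Change in consumer surplus = 22.6875 - 17.5208 = 5.1667.

5.17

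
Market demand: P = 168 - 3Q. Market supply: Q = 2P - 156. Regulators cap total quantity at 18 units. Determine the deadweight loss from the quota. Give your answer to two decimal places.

Rewriting supply in inverse form: P = 78 + 0.5Q.
Without the quota, 168 - 3Q = 78 + 0.5Q gives Q* = 25.7143.
At Q = 18 the demand price is 168 - 3(18) = 114 and the supply price is 78 + 0.5(18) = 87.
Deadweight loss is the triangle between the curves from 18 to 25.7143: (1/2)(114 - 87)(25.7143 - 18) = 104.1429.

104.14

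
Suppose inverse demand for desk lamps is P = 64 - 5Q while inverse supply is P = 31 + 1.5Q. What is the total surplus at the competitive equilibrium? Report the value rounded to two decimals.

83.77

Set 64 - 5Q = 31 + 1.5Q, which gives 33 = 6.5Q, so Q* = 5.0769 and P* = 64 - 5(5.0769) = 38.6154.
CS = (1/2)(5.0769)(25.3846) = 64.4379 and PS = (1/2)(5.0769)(7.6154) = 19.3314, so total surplus = 83.7692.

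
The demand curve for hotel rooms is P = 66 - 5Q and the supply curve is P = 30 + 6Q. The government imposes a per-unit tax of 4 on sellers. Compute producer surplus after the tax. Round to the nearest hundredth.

Pre-tax equilibrium: 66 - 5Q = 30 + 6Q gives Q* = 3.2727, P* = 49.6364.
With the tax, sellers need 4 more per unit: 66 - 5Q = 30 + 6Q + 4, so Q_t = 2.9091. Buyers pay P_b = 51.4545; sellers receive P_s = P_b - 4 = 47.4545.
Producer surplus is the triangle above supply below P_s: (1/2)(2.9091)(47.4545 - 30) = 25.3884.

25.39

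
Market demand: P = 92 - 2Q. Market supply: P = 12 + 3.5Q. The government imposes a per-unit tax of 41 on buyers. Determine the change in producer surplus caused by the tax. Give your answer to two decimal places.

-282.26

Pre-tax equilibrium: 92 - 2Q = 12 + 3.5Q gives Q* = 14.5455, P* = 62.9091.
With the tax, buyers' net willingness to pay falls by 41: (92 - 41) - 2Q = 12 + 3.5Q, so Q_t = 7.0909. Buyers pay P_b = 77.8182; sellers receive P_s = P_b - 41 = 36.8182.
Producers lose the trapezoid between P_s and P* out to Q_t plus the triangle from Q_t to Q*: change in PS = 87.9917 - 370.2479 = -282.2562.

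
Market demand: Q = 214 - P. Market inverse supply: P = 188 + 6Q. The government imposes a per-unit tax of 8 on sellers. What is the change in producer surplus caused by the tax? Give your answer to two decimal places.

Rewriting demand in inverse form: P = 214 - Q.
Without the tax, 214 - Q = 188 + 6Q so Q* = 3.7143 and P* = 210.2857.
With the tax, sellers need 8 more per unit: 214 - Q = 188 + 6Q + 8, so Q_t = 2.5714. Buyers pay P_b = 211.4286; sellers receive P_s = P_b - 8 = 203.4286.
PS falls from (1/2)(3.7143)(22.2857) = 41.3878 to (1/2)(2.5714)(15.4286) = 19.8367, a change of -21.551.

-21.55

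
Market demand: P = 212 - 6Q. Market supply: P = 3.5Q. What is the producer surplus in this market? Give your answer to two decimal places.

871.49

Equilibrium: 212 - 6Q = 3.5Q, so Q* = 22.3158 and P* = 78.1053.
PS is the area between P* and the supply curve from 0 to Q*: (1/2)(22.3158)(78.1053) = 871.4903.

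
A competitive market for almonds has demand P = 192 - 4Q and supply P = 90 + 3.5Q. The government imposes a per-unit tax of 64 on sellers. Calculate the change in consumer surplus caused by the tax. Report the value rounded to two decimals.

Pre-tax equilibrium: 192 - 4Q = 90 + 3.5Q gives Q* = 13.6, P* = 137.6.
With the tax, sellers need 64 more per unit: 192 - 4Q = 90 + 3.5Q + 64, so Q_t = 5.0667. Buyers pay P_b = 171.7333; sellers receive P_s = P_b - 64 = 107.7333.
CS falls from (1/2)(13.6)(54.4) = 369.92 to (1/2)(5.0667)(20.2667) = 51.3422, a change of -318.5778.

-318.58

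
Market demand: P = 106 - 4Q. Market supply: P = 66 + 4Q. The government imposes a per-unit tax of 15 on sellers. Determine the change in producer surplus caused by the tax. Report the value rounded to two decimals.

-30.47

Without the tax, 106 - 4Q = 66 + 4Q so Q* = 5 and P* = 86.
A tax on sellers shifts supply up by 15: 106 - 4Q = 66 + 4Q + 15, so Q_t = 3.125. Buyers pay P_b = 93.5; sellers receive P_s = P_b - 15 = 78.5.
PS falls from (1/2)(5)(20) = 50 to (1/2)(3.125)(12.5) = 19.5312, a change of -30.4688.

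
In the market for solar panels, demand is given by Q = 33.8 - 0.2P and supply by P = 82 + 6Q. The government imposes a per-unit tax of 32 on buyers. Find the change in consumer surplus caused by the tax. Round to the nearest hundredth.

Rewriting demand in inverse form: P = 169 - 5Q.
Pre-tax equilibrium: 169 - 5Q = 82 + 6Q gives Q* = 7.9091, P* = 129.4545.
A tax on buyers shifts demand down by 32: (169 - 32) - 5Q = 82 + 6Q, so Q_t = 5. Buyers pay P_b = 144; sellers receive P_s = P_b - 32 = 112.
Consumers lose the trapezoid between P* and P_b out to Q_t plus the triangle from Q_t to Q*: change in CS = 62.5 - 156.3843 = -93.8843.

-93.88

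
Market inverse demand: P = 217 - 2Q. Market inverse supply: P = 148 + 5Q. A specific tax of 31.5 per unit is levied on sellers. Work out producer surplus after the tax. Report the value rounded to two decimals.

71.75

Without the tax, 217 - 2Q = 148 + 5Q so Q* = 9.8571 and P* = 197.2857.
A tax on sellers shifts supply up by 31.5: 217 - 2Q = 148 + 5Q + 31.5, so Q_t = 5.3571. Buyers pay P_b = 206.2857; sellers receive P_s = P_b - 31.5 = 174.7857.
Producer surplus is the triangle above supply below P_s: (1/2)(5.3571)(174.7857 - 148) = 71.7474.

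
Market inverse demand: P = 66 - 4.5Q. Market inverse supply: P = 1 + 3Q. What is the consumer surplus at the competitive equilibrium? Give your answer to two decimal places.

Equilibrium: 66 - 4.5Q = 1 + 3Q, so Q* = 8.6667 and P* = 27.
Consumer surplus is the triangle under demand above P*: (1/2)(8.6667)(66 - 27) = (1/2)(8.6667)(39) = 169.

169.00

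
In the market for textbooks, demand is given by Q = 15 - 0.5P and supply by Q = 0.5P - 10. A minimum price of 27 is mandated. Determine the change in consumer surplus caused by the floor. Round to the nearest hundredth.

-4.00

Rewriting demand in inverse form: P = 30 - 2Q.
Rewriting supply in inverse form: P = 20 + 2Q.
Without the control, 30 - 2Q = 20 + 2Q so Q* = 2.5 and P* = 25.
At the floor price 27, quantity demanded is (30 - 27)/2 = 1.5; demand is the short side, so Q = 1.5 trades at P = 27.
CS goes from (1/2)(2.5)(5) = 6.25 to 2.25 (computed as (30 - 27)(1.5) - (1/2)(2)(1.5)^2), a change of -4.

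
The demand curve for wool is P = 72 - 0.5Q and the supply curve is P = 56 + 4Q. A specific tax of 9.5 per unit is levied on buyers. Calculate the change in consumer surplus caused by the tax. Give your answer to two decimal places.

Without the tax, 72 - 0.5Q = 56 + 4Q so Q* = 3.5556 and P* = 70.2222.
With the tax, buyers' net willingness to pay falls by 9.5: (72 - 9.5) - 0.5Q = 56 + 4Q, so Q_t = 1.4444. Buyers pay P_b = 71.2778; sellers receive P_s = P_b - 9.5 = 61.7778.
CS falls from (1/2)(3.5556)(1.7778) = 3.1605 to (1/2)(1.4444)(0.7222) = 0.5216, a change of -2.6389.

-2.64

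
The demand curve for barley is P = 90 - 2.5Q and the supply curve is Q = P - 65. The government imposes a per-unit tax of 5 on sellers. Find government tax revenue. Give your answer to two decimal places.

Rewriting supply in inverse form: P = 65 + Q.
Pre-tax equilibrium: 90 - 2.5Q = 65 + Q gives Q* = 7.1429, P* = 72.1429.
A tax on sellers shifts supply up by 5: 90 - 2.5Q = 65 + Q + 5, so Q_t = 5.7143. Buyers pay P_b = 75.7143; sellers receive P_s = P_b - 5 = 70.7143.
Tax revenue = t x Q_t = 5 x 5.7143 = 28.5714.

28.57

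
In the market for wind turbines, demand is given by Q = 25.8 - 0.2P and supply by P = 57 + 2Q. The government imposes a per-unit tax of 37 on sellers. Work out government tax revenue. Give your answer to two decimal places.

Rewriting demand in inverse form: P = 129 - 5Q.
Pre-tax equilibrium: 129 - 5Q = 57 + 2Q gives Q* = 10.2857, P* = 77.5714.
With the tax, sellers need 37 more per unit: 129 - 5Q = 57 + 2Q + 37, so Q_t = 5. Buyers pay P_b = 104; sellers receive P_s = P_b - 37 = 67.
Tax revenue = t x Q_t = 37 x 5 = 185.

185.00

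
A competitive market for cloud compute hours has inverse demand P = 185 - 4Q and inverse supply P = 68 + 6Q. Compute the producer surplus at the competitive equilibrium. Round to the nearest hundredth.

Equilibrium: 185 - 4Q = 68 + 6Q, so Q* = 11.7 and P* = 138.2.
Producer surplus is the triangle above supply below P*: (1/2)(11.7)(138.2 - 68) = (1/2)(11.7)(70.2) = 410.67.

410.67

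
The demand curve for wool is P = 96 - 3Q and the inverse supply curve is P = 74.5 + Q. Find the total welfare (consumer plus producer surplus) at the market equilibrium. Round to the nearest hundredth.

Setting demand equal to supply, 21.5 = 4Q, so Q* = 5.375 and P* = 79.875.
CS = (1/2)(5.375)(16.125) = 43.3359 and PS = (1/2)(5.375)(5.375) = 14.4453, so total surplus = 57.7812.

57.78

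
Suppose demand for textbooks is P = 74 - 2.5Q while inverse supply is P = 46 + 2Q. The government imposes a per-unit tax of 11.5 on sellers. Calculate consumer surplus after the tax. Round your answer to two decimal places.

Without the tax, 74 - 2.5Q = 46 + 2Q so Q* = 6.2222 and P* = 58.4444.
With the tax, sellers need 11.5 more per unit: 74 - 2.5Q = 46 + 2Q + 11.5, so Q_t = 3.6667. Buyers pay P_b = 64.8333; sellers receive P_s = P_b - 11.5 = 53.3333.
Consumer surplus is the triangle under demand above P_b: (1/2)(3.6667)(74 - 64.8333) = 16.8056.

16.81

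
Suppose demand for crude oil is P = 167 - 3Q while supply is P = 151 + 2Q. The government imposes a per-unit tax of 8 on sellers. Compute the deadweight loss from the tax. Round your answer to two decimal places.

6.40

Without the tax, 167 - 3Q = 151 + 2Q so Q* = 3.2 and P* = 157.4.
A tax on sellers shifts supply up by 8: 167 - 3Q = 151 + 2Q + 8, so Q_t = 1.6. Buyers pay P_b = 162.2; sellers receive P_s = P_b - 8 = 154.2.
Deadweight loss is the triangle between the curves from Q_t to Q*: (1/2)(3.2 - 1.6)(8) = 6.4.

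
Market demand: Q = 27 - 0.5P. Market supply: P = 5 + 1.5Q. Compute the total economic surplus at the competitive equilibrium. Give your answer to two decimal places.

Rewriting demand in inverse form: P = 54 - 2Q.
Setting demand equal to supply, 49 = 3.5Q, so Q* = 14 and P* = 26.
Total surplus is the full triangle between the curves from 0 to Q*: (1/2)(14)(54 - 5) = 343.

343.00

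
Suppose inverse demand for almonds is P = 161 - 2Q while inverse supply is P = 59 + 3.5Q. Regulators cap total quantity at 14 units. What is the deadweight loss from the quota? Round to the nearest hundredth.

56.82

Unrestricted equilibrium: Q* = (161 - 59)/(2 + 3.5) = 18.5455.
At Q = 14 the demand price is 161 - 2(14) = 133 and the supply price is 59 + 3.5(14) = 108.
DWL = (1/2)(gap between curves at 14) x (Q* - 14) = (1/2)(25)(4.5455) = 56.8182.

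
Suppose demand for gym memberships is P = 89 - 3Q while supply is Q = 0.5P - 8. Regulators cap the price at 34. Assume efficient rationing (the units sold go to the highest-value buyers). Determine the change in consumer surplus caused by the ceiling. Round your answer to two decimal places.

Rewriting supply in inverse form: P = 16 + 2Q.
Without the control, 89 - 3Q = 16 + 2Q so Q* = 14.6 and P* = 45.2.
At P = 34, sellers supply (34 - 16)/2 = 9 while buyers want more, so the quantity traded is 9 at price 34.
CS goes from (1/2)(14.6)(43.8) = 319.74 to 373.5 (computed as (89 - 34)(9) - (1/2)(3)(9)^2), a change of 53.76.

53.76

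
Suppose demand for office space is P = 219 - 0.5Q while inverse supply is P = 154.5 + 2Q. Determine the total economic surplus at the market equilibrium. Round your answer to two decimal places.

832.05

Equilibrium: 219 - 0.5Q = 154.5 + 2Q, so Q* = 25.8 and P* = 206.1.
CS = (1/2)(25.8)(12.9) = 166.41 and PS = (1/2)(25.8)(51.6) = 665.64, so total surplus = 832.05.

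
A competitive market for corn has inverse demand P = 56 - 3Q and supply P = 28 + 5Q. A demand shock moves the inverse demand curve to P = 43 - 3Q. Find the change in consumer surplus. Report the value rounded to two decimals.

-13.10

Initial equilibrium: Q_0 = 3.5, P_0 = 45.5; CS_0 = (1/2)(3.5)(10.5) = 18.375, PS_0 = (1/2)(3.5)(17.5) = 30.625.
New equilibrium: 43 - 3Q = 28 + 5Q gives Q_1 = 1.875, P_1 = 37.375; CS_1 = 5.2734, PS_1 = 8.7891.
Change in consumer surplus = 5.2734 - 18.375 = -13.1016.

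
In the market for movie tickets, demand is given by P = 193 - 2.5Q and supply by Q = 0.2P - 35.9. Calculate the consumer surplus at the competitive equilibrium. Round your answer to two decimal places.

Rewriting supply in inverse form: P = 179.5 + 5Q.
Set 193 - 2.5Q = 179.5 + 5Q, which gives 13.5 = 7.5Q, so Q* = 1.8 and P* = 193 - 2.5(1.8) = 188.5.
Consumer surplus is the triangle under demand above P*: (1/2)(1.8)(193 - 188.5) = (1/2)(1.8)(4.5) = 4.05.

4.05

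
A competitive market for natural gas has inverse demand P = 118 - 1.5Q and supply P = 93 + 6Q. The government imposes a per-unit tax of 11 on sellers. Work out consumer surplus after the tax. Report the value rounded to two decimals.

Without the tax, 118 - 1.5Q = 93 + 6Q so Q* = 3.3333 and P* = 113.
A tax on sellers shifts supply up by 11: 118 - 1.5Q = 93 + 6Q + 11, so Q_t = 1.8667. Buyers pay P_b = 115.2; sellers receive P_s = P_b - 11 = 104.2.
CS = (1/2)(Q_t)(118 - P_b) = (1/2)(1.8667)(2.8) = 2.6133.

2.61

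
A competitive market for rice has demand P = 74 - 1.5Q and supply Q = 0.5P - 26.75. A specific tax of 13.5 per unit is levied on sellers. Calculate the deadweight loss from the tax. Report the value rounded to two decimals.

26.04

Rewriting supply in inverse form: P = 53.5 + 2Q.
Pre-tax equilibrium: 74 - 1.5Q = 53.5 + 2Q gives Q* = 5.8571, P* = 65.2143.
A tax on sellers shifts supply up by 13.5: 74 - 1.5Q = 53.5 + 2Q + 13.5, so Q_t = 2. Buyers pay P_b = 71; sellers receive P_s = P_b - 13.5 = 57.5.
The welfare triangle lost has base Q* - Q_t = 3.8571 and height t = 13.5, so DWL = (1/2)(3.8571)(13.5) = 26.0357.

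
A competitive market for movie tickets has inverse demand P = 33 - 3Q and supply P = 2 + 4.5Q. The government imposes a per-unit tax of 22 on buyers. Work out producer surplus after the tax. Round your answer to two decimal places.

3.24

Without the tax, 33 - 3Q = 2 + 4.5Q so Q* = 4.1333 and P* = 20.6.
A tax on buyers shifts demand down by 22: (33 - 22) - 3Q = 2 + 4.5Q, so Q_t = 1.2. Buyers pay P_b = 29.4; sellers receive P_s = P_b - 22 = 7.4.
PS = (1/2)(Q_t)(P_s - 2) = (1/2)(1.2)(5.4) = 3.24.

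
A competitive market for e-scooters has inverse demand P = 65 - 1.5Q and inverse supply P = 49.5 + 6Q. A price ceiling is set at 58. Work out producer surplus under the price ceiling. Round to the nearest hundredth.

6.02

Without the control, 65 - 1.5Q = 49.5 + 6Q so Q* = 2.0667 and P* = 61.9.
At P = 58, sellers supply (58 - 49.5)/6 = 1.4167 while buyers want more, so the quantity traded is 1.4167 at price 58.
PS is the triangle above supply below 58: (1/2)(1.4167)(58 - 49.5) = 6.0208.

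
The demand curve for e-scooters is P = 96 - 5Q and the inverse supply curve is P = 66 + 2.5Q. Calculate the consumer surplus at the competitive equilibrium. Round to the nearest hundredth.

40.00

Equilibrium: 96 - 5Q = 66 + 2.5Q, so Q* = 4 and P* = 76.
CS is the area between the demand curve and P* from 0 to Q*: (1/2)(4)(20) = 40.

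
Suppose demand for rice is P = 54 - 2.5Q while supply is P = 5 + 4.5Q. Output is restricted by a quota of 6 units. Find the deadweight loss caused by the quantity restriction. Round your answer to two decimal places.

Without the quota, 54 - 2.5Q = 5 + 4.5Q gives Q* = 7.
At Q = 6 the demand price is 54 - 2.5(6) = 39 and the supply price is 5 + 4.5(6) = 32.
DWL = (1/2)(gap between curves at 6) x (Q* - 6) = (1/2)(7)(1) = 3.5.

3.50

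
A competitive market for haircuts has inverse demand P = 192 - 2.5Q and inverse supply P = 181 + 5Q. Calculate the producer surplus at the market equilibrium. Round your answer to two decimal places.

Equilibrium: 192 - 2.5Q = 181 + 5Q, so Q* = 1.4667 and P* = 188.3333.
The supply curve's price intercept is 181, so PS = (1/2)(Q*)(P* - 181) = (1/2)(1.4667)(7.3333) = 5.3778.

5.38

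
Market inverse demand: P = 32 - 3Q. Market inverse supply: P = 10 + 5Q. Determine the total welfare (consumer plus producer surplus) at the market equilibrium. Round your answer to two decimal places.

Equilibrium: 32 - 3Q = 10 + 5Q, so Q* = 2.75 and P* = 23.75.
Total surplus is the full triangle between the curves from 0 to Q*: (1/2)(2.75)(32 - 10) = 30.25.

30.25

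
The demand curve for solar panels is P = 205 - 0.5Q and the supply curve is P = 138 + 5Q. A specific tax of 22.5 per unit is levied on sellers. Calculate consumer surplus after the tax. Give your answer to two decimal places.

16.37

Pre-tax equilibrium: 205 - 0.5Q = 138 + 5Q gives Q* = 12.1818, P* = 198.9091.
With the tax, sellers need 22.5 more per unit: 205 - 0.5Q = 138 + 5Q + 22.5, so Q_t = 8.0909. Buyers pay P_b = 200.9545; sellers receive P_s = P_b - 22.5 = 178.4545.
CS = (1/2)(Q_t)(205 - P_b) = (1/2)(8.0909)(4.0455) = 16.3657.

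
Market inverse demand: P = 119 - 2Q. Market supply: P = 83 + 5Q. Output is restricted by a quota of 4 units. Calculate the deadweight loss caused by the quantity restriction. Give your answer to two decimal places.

4.57

Without the quota, 119 - 2Q = 83 + 5Q gives Q* = 5.1429.
At Q = 4 the demand price is 119 - 2(4) = 111 and the supply price is 83 + 5(4) = 103.
DWL = (1/2)(gap between curves at 4) x (Q* - 4) = (1/2)(8)(1.1429) = 4.5714.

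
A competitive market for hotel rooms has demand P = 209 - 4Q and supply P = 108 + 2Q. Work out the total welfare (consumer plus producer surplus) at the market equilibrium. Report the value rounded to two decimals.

850.08

Equilibrium: 209 - 4Q = 108 + 2Q, so Q* = 16.8333 and P* = 141.6667.
CS = (1/2)(16.8333)(67.3333) = 566.7222 and PS = (1/2)(16.8333)(33.6667) = 283.3611, so total surplus = 850.0833.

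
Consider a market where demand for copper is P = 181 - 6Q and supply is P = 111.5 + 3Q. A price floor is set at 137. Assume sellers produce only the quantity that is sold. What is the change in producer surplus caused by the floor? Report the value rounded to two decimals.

16.88

Without the control, 181 - 6Q = 111.5 + 3Q so Q* = 7.7222 and P* = 134.6667.
At P = 137, buyers demand (181 - 137)/6 = 7.3333 while sellers would supply more, so the quantity traded is 7.3333 at price 137.
PS goes from (1/2)(7.7222)(23.1667) = 89.4491 to 106.3333 (computed as (137 - 111.5)(7.3333) - (1/2)(3)(7.3333)^2), a change of 16.8843.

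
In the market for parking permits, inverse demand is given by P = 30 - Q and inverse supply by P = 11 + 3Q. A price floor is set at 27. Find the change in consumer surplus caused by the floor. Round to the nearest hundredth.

Without the control, 30 - Q = 11 + 3Q so Q* = 4.75 and P* = 25.25.
At the floor price 27, quantity demanded is (30 - 27)/1 = 3; demand is the short side, so Q = 3 trades at P = 27.
CS goes from (1/2)(4.75)(4.75) = 11.2812 to 4.5 (computed as (30 - 27)(3) - (1/2)(1)(3)^2), a change of -6.7812.

-6.78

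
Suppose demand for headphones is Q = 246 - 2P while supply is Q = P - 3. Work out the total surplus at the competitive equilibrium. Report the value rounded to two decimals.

4800.00

Rewriting demand in inverse form: P = 123 - 0.5Q.
Rewriting supply in inverse form: P = 3 + Q.
Equilibrium: 123 - 0.5Q = 3 + Q, so Q* = 80 and P* = 83.
CS = (1/2)(80)(40) = 1600 and PS = (1/2)(80)(80) = 3200, so total surplus = 4800.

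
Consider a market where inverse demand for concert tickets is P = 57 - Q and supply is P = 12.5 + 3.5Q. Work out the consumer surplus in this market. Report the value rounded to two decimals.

Setting demand equal to supply, 44.5 = 4.5Q, so Q* = 9.8889 and P* = 47.1111.
Consumer surplus is the triangle under demand above P*: (1/2)(9.8889)(57 - 47.1111) = (1/2)(9.8889)(9.8889) = 48.8951.

48.90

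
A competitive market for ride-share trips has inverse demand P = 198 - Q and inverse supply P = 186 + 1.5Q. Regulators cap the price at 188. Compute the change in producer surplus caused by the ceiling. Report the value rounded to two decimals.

-15.95

Without the control, 198 - Q = 186 + 1.5Q so Q* = 4.8 and P* = 193.2.
At the ceiling price 188, quantity supplied is (188 - 186)/1.5 = 1.3333; supply is the short side, so Q = 1.3333 trades at P = 188.
PS goes from (1/2)(4.8)(7.2) = 17.28 to 1.3333 (computed as (188 - 186)(1.3333) - (1/2)(1.5)(1.3333)^2), a change of -15.9467.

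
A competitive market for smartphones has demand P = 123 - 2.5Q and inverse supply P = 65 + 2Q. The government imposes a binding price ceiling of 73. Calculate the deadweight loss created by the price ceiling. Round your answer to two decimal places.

Without the control, 123 - 2.5Q = 65 + 2Q so Q* = 12.8889 and P* = 90.7778.
At the ceiling price 73, quantity supplied is (73 - 65)/2 = 4; supply is the short side, so Q = 4 trades at P = 73.
At Q = 4 the demand price is 113 and the supply price is 73. Deadweight loss is the triangle between the curves from 4 to 12.8889: (1/2)(113 - 73)(12.8889 - 4) = 177.7778.

177.78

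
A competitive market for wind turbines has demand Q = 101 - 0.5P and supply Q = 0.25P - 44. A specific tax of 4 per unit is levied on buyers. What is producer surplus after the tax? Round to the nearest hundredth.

26.89

Rewriting demand in inverse form: P = 202 - 2Q.
Rewriting supply in inverse form: P = 176 + 4Q.
Pre-tax equilibrium: 202 - 2Q = 176 + 4Q gives Q* = 4.3333, P* = 193.3333.
With the tax, buyers' net willingness to pay falls by 4: (202 - 4) - 2Q = 176 + 4Q, so Q_t = 3.6667. Buyers pay P_b = 194.6667; sellers receive P_s = P_b - 4 = 190.6667.
PS = (1/2)(Q_t)(P_s - 176) = (1/2)(3.6667)(14.6667) = 26.8889.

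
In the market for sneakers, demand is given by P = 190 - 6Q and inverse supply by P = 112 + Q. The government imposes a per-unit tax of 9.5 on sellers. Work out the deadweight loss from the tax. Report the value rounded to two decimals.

Without the tax, 190 - 6Q = 112 + Q so Q* = 11.1429 and P* = 123.1429.
With the tax, sellers need 9.5 more per unit: 190 - 6Q = 112 + Q + 9.5, so Q_t = 9.7857. Buyers pay P_b = 131.2857; sellers receive P_s = P_b - 9.5 = 121.7857.
Deadweight loss is the triangle between the curves from Q_t to Q*: (1/2)(11.1429 - 9.7857)(9.5) = 6.4464.

6.45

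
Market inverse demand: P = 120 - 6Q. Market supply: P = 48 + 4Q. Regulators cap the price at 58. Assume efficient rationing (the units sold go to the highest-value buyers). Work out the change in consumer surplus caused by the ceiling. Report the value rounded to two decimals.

Without the control, 120 - 6Q = 48 + 4Q so Q* = 7.2 and P* = 76.8.
At the ceiling price 58, quantity supplied is (58 - 48)/4 = 2.5; supply is the short side, so Q = 2.5 trades at P = 58.
CS goes from (1/2)(7.2)(43.2) = 155.52 to 136.25 (computed as (120 - 58)(2.5) - (1/2)(6)(2.5)^2), a change of -19.27.

-19.27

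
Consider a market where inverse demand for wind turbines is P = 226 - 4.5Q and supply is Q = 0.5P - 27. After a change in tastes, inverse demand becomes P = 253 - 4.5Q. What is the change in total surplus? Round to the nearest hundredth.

770.54

Rewriting supply in inverse form: P = 54 + 2Q.
Initial equilibrium: Q_0 = 26.4615, P_0 = 106.9231; CS_0 = (1/2)(26.4615)(119.0769) = 1575.4793, PS_0 = (1/2)(26.4615)(52.9231) = 700.213.
New equilibrium: 253 - 4.5Q = 54 + 2Q gives Q_1 = 30.6154, P_1 = 115.2308; CS_1 = 2108.929, PS_1 = 937.3018.
Change in total surplus = (2108.929 + 937.3018) - (1575.4793 + 700.213) = 770.5385.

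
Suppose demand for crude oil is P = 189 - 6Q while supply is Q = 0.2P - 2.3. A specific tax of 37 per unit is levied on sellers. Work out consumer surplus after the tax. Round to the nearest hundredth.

489.43

Rewriting supply in inverse form: P = 11.5 + 5Q.
Without the tax, 189 - 6Q = 11.5 + 5Q so Q* = 16.1364 and P* = 92.1818.
A tax on sellers shifts supply up by 37: 189 - 6Q = 11.5 + 5Q + 37, so Q_t = 12.7727. Buyers pay P_b = 112.3636; sellers receive P_s = P_b - 37 = 75.3636.
Consumer surplus is the triangle under demand above P_b: (1/2)(12.7727)(189 - 112.3636) = 489.4277.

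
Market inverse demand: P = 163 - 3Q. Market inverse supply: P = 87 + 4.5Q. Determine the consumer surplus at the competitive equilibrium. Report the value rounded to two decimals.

Equilibrium: 163 - 3Q = 87 + 4.5Q, so Q* = 10.1333 and P* = 132.6.
Consumer surplus is the triangle under demand above P*: (1/2)(10.1333)(163 - 132.6) = (1/2)(10.1333)(30.4) = 154.0267.

154.03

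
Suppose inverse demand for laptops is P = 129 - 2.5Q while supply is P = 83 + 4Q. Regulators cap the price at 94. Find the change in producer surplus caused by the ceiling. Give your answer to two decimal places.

Free-market equilibrium: 129 - 2.5Q = 83 + 4Q gives Q* = 7.0769, P* = 111.3077.
At P = 94, sellers supply (94 - 83)/4 = 2.75 while buyers want more, so the quantity traded is 2.75 at price 94.
PS goes from (1/2)(7.0769)(28.3077) = 100.1657 to 15.125 (computed as (94 - 83)(2.75) - (1/2)(4)(2.75)^2), a change of -85.0407.

-85.04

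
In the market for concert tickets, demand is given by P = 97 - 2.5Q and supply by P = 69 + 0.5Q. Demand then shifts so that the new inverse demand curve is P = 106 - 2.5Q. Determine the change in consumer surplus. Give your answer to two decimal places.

Initial equilibrium: Q_0 = 9.3333, P_0 = 73.6667; CS_0 = (1/2)(9.3333)(23.3333) = 108.8889, PS_0 = (1/2)(9.3333)(4.6667) = 21.7778.
New equilibrium: 106 - 2.5Q = 69 + 0.5Q gives Q_1 = 12.3333, P_1 = 75.1667; CS_1 = 190.1389, PS_1 = 38.0278.
Change in consumer surplus = 190.1389 - 108.8889 = 81.25.

81.25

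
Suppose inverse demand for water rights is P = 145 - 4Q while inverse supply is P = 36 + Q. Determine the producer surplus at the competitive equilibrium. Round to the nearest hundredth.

237.62

Setting demand equal to supply, 109 = 5Q, so Q* = 21.8 and P* = 57.8.
PS is the area between P* and the supply curve from 0 to Q*: (1/2)(21.8)(21.8) = 237.62.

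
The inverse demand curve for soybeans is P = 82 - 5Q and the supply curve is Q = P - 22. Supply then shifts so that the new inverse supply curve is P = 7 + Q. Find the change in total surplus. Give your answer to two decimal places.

168.75

Rewriting supply in inverse form: P = 22 + Q.
Initial equilibrium: Q_0 = 10, P_0 = 32; CS_0 = (1/2)(10)(50) = 250, PS_0 = (1/2)(10)(10) = 50.
New equilibrium: 82 - 5Q = 7 + Q gives Q_1 = 12.5, P_1 = 19.5; CS_1 = 390.625, PS_1 = 78.125.
Change in total surplus = (390.625 + 78.125) - (250 + 50) = 168.75.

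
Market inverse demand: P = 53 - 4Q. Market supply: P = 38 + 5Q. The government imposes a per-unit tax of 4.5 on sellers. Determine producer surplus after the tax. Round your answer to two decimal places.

Pre-tax equilibrium: 53 - 4Q = 38 + 5Q gives Q* = 1.6667, P* = 46.3333.
A tax on sellers shifts supply up by 4.5: 53 - 4Q = 38 + 5Q + 4.5, so Q_t = 1.1667. Buyers pay P_b = 48.3333; sellers receive P_s = P_b - 4.5 = 43.8333.
Producer surplus is the triangle above supply below P_s: (1/2)(1.1667)(43.8333 - 38) = 3.4028.

3.40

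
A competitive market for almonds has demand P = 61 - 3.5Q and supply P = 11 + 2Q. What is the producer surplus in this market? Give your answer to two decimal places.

Setting demand equal to supply, 50 = 5.5Q, so Q* = 9.0909 and P* = 29.1818.
Producer surplus is the triangle above supply below P*: (1/2)(9.0909)(29.1818 - 11) = (1/2)(9.0909)(18.1818) = 82.6446.

82.64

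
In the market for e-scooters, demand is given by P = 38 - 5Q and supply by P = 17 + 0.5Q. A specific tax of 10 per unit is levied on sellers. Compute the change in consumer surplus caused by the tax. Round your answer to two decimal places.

Without the tax, 38 - 5Q = 17 + 0.5Q so Q* = 3.8182 and P* = 18.9091.
A tax on sellers shifts supply up by 10: 38 - 5Q = 17 + 0.5Q + 10, so Q_t = 2. Buyers pay P_b = 28; sellers receive P_s = P_b - 10 = 18.
Consumers lose the trapezoid between P* and P_b out to Q_t plus the triangle from Q_t to Q*: change in CS = 10 - 36.4463 = -26.4463.

-26.45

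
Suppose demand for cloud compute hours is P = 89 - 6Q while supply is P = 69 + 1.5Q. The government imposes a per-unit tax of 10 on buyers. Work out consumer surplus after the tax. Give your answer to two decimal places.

Without the tax, 89 - 6Q = 69 + 1.5Q so Q* = 2.6667 and P* = 73.
With the tax, buyers' net willingness to pay falls by 10: (89 - 10) - 6Q = 69 + 1.5Q, so Q_t = 1.3333. Buyers pay P_b = 81; sellers receive P_s = P_b - 10 = 71.
CS = (1/2)(Q_t)(89 - P_b) = (1/2)(1.3333)(8) = 5.3333.

5.33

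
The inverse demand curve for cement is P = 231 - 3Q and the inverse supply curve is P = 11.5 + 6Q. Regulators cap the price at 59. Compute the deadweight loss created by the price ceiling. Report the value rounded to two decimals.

1221.00

Without the control, 231 - 3Q = 11.5 + 6Q so Q* = 24.3889 and P* = 157.8333.
At P = 59, sellers supply (59 - 11.5)/6 = 7.9167 while buyers want more, so the quantity traded is 7.9167 at price 59.
The lost-trades triangle has base Q* - 7.9167 = 16.4722 and height equal to the gap between the curves at Q = 7.9167, which is 207.25 - 59 = 148.25. DWL = (1/2)(16.4722)(148.25) = 1221.0035.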